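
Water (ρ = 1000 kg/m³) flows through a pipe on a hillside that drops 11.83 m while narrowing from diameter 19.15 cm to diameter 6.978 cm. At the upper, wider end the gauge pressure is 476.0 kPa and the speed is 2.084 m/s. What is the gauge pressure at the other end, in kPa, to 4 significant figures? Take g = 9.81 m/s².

P₂ ≈ 471.1 kPa

Mass conservation (A₁v₁ = A₂v₂) gives v₂ = 2.084 × 288.0/38.24 = 15.70 m/s.
Bernoulli: P₁ + ½ρv₁² + ρg h₁ = P₂ + ½ρv₂² + ρg h₂, so P₂ = P₁ + ½ρ(v₁² − v₂²) − ρg(h₂ − h₁).
P₂ = 476000 + ½·1000·(2.084² − 15.70²) − 1000·9.81·(−11.83) = 476000 + (-121000) − (-116100) = 471100 Pa.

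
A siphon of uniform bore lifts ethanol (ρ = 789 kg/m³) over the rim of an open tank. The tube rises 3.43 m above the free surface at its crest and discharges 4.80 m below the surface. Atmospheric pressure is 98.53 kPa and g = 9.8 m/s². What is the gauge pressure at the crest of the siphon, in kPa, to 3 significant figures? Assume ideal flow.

The outlet speed comes from Torricelli: v = √(2g·4.80) = 9.70 m/s.
The bore is uniform, so the speed at the crest is the same v. Bernoulli surface→crest: P_atm = P_top + ½ρv² + ρg·h_top.
P_top = 98530 − ½·789·9.70² − 789·9.8·3.43 = 34900 Pa. So P_gauge = P_top − P_atm = -63600 Pa.

-63.6 kPa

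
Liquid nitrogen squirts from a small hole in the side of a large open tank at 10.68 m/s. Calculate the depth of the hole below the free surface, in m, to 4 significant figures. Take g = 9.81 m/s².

5.814 m

For a small hole in a large open tank, ½v² = gh, giving h = v²/(2g).
h = 10.68²/(2·9.81) = 114.1/19.62 = 5.814 m.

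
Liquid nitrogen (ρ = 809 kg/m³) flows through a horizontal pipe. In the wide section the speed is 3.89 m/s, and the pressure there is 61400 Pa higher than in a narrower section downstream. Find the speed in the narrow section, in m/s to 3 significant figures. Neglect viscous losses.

12.9 m/s

Along the level pipe P + ½ρv² is conserved, hence v₂² = v₁² + 2(P₁ − P₂)/ρ.
v₂ = √(3.89² + 2·61400/809) = √(15.1 + 152) = 12.9 m/s.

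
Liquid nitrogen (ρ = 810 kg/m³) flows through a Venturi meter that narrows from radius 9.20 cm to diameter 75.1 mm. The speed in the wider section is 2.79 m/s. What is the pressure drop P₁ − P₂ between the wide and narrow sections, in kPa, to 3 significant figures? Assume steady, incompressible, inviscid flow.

ΔP ≈ 110 kPa

The volume flow rate is constant, so v₂ = (A₁/A₂)v₁ = (266/44.3)·2.79 = 16.7 m/s.
Along the horizontal streamline, P + ½ρv² is constant.
P₁ − P₂ = ½·810·(16.7² − 2.79²) = ½·810·273 = 110000 Pa.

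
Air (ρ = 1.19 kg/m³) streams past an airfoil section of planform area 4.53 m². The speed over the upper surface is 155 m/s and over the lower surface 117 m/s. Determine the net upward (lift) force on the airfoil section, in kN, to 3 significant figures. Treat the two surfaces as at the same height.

F ≈ 27.9 kN

The faster flow above has the lower pressure; Bernoulli (same height) gives ΔP = ½ρ(v_up² − v_low²).
ΔP = ½·1.19·(155² − 117²) = 6150 Pa.
Lift = ΔP · A = 6150 × 4.53 = 27900 N.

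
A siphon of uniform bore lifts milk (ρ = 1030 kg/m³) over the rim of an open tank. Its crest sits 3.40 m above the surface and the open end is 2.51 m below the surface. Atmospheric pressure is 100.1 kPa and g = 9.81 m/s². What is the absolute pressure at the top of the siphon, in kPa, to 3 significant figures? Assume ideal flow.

From the surface to the outlet (both open to atmosphere, surface at rest): v = √(2g·h_out) = √(2·9.81·2.51) = 7.02 m/s.
With constant cross-section the crest speed equals v; applying Bernoulli from the surface up to the crest, P_top = P_atm − ½ρv² − ρg·h_top.
P_top = 100100 − ½·1030·7.02² − 1030·9.81·3.40 = 40400 Pa.

P_top ≈ 40.4 kPa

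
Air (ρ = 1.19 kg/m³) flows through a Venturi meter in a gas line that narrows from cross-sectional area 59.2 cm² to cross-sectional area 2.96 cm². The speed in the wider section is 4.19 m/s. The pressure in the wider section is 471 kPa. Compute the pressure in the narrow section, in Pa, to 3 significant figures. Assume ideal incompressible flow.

Mass conservation (A₁v₁ = A₂v₂) gives v₂ = 4.19 × 59.2/2.96 = 83.8 m/s.
Bernoulli (h₁ = h₂): P₁ − P₂ = ½ρ(v₂² − v₁²).
P₂ = P₁ − ½ρ(v₂² − v₁²) = 471000 − ½·1.19·(83.8² − 4.19²) = 471000 − 4170 = 467000 Pa.

P₂ = 467000 Pa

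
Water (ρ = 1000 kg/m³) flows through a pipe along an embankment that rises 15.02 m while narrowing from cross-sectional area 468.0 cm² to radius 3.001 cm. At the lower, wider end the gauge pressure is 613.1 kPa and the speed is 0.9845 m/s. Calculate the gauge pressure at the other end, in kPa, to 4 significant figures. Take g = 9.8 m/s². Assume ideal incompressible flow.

333.8 kPa

Mass conservation (A₁v₁ = A₂v₂) gives v₂ = 0.9845 × 468.0/28.29 = 16.28 m/s.
Energy conservation along the streamline gives P₂ = P₁ − ½ρ(v₂² − v₁²) − ρg(h₂ − h₁).
P₂ = 613100 + ½·1000·(0.9845² − 16.28²) − 1000·9.8·(+15.02) = 613100 + (-132100) − (147200) = 333800 Pa.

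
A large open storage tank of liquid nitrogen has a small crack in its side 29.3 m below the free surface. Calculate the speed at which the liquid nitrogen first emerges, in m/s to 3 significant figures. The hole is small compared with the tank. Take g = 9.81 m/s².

24.0 m/s

With the surface at rest and both surface and jet at atmospheric pressure, Bernoulli gives ρg h = ½ρv², so v = √(2gh) = √(2·9.81·29.3) = 24.0 m/s.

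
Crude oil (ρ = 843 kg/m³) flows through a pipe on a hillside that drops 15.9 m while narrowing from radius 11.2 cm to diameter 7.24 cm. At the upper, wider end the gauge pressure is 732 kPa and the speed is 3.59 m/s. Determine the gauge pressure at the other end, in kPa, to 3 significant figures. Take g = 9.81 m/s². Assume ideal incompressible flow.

By continuity, v₂ = v₁·A₁/A₂ = 3.59·(394/41.2) = 34.4 m/s.
Energy conservation along the streamline gives P₂ = P₁ − ½ρ(v₂² − v₁²) − ρg(h₂ − h₁).
P₂ = 732000 + ½·843·(3.59² − 34.4²) − 843·9.81·(−15.9) = 732000 + (-492000) − (-131000) = 371000 Pa.

P₂ ≈ 371 kPa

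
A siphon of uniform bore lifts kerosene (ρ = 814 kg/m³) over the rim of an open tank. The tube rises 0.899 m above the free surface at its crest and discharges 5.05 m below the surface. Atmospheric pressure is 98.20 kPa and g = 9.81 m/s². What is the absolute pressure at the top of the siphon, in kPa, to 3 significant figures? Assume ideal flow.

From the surface to the outlet (both open to atmosphere, surface at rest): v = √(2g·h_out) = √(2·9.81·5.05) = 9.95 m/s.
With constant cross-section the crest speed equals v; applying Bernoulli from the surface up to the crest, P_top = P_atm − ½ρv² − ρg·h_top.
P_top = 98200 − ½·814·9.95² − 814·9.81·0.899 = 50700 Pa.

P_top ≈ 50.7 kPa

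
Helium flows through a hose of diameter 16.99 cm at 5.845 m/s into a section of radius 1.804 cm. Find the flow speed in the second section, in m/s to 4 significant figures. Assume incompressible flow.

The volume flow rate is constant, so v₂ = (A₁/A₂)v₁ = (226.7/10.22)·5.845 = 129.6 m/s.

129.6 m/s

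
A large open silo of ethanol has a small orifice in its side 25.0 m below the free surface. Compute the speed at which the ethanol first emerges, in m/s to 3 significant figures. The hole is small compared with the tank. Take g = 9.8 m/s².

Torricelli's result v = √(2gh) gives v = √(2·9.8·25.0) = 22.1 m/s.

v ≈ 22.1 m/s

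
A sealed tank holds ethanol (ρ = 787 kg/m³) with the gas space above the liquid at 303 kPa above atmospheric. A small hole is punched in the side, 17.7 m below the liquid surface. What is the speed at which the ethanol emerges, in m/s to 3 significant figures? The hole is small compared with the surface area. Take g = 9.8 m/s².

Take point 1 at the surface (v₁ ≈ 0) and point 2 at the hole (at atmospheric pressure). Bernoulli: P₁ + ρg h = P_atm + ½ρv₂².
With P₁ − P_atm = 303000 Pa, v₂ = √(2gh + 2ΔP/ρ) = √(2·9.8·17.7 + 2·303000/787) = 33.4 m/s.

33.4 m/s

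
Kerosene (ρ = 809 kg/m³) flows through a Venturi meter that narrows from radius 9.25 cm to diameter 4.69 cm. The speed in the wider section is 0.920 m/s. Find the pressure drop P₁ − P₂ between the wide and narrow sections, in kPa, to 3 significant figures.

ΔP ≈ 82.5 kPa

Mass conservation (A₁v₁ = A₂v₂) gives v₂ = 0.920 × 269/17.3 = 14.3 m/s.
The pipe is horizontal, so Bernoulli reduces to P₁ + ½ρv₁² = P₂ + ½ρv₂².
P₁ − P₂ = ½·809·(14.3² − 0.920²) = ½·809·204 = 82500 Pa.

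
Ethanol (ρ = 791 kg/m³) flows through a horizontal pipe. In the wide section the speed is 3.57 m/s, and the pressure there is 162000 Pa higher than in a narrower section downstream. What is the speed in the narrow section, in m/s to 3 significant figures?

20.6 m/s

Horizontal Bernoulli: P₁ + ½ρv₁² = P₂ + ½ρv₂², so v₂² = v₁² + 2(P₁ − P₂)/ρ.
v₂ = √(3.57² + 2·162000/791) = √(12.7 + 410) = 20.6 m/s.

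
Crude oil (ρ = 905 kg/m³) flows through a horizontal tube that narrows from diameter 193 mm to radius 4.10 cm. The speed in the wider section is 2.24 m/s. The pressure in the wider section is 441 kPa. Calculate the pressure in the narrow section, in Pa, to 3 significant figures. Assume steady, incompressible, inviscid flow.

P₂ ≈ 374000 Pa

Continuity gives A₁v₁ = A₂v₂, so v₂ = (293 cm²)/(52.8 cm²) × 2.24 m/s = 12.4 m/s.
Along the horizontal streamline, P + ½ρv² is constant.
P₂ = P₁ − ½ρ(v₂² − v₁²) = 441000 − ½·905·(12.4² − 2.24²) = 441000 − 67400 = 374000 Pa.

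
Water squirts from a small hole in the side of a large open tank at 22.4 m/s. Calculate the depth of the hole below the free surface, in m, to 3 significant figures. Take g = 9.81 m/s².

For a small hole in a large open tank, ½v² = gh, giving h = v²/(2g).
h = 22.4²/(2·9.81) = 502/19.62 = 25.6 m.

h ≈ 25.6 m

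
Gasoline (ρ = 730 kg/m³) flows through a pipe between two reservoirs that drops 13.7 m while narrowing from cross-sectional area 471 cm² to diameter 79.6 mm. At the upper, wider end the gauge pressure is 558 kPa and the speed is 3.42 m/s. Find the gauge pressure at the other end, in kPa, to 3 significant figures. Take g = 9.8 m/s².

P₂ ≈ 278 kPa

By continuity, v₂ = v₁·A₁/A₂ = 3.42·(471/49.8) = 32.4 m/s.
Bernoulli: P₁ + ½ρv₁² + ρg h₁ = P₂ + ½ρv₂² + ρg h₂, so P₂ = P₁ + ½ρ(v₁² − v₂²) − ρg(h₂ − h₁).
P₂ = 558000 + ½·730·(3.42² − 32.4²) − 730·9.8·(−13.7) = 558000 + (-378000) − (-98000) = 278000 Pa.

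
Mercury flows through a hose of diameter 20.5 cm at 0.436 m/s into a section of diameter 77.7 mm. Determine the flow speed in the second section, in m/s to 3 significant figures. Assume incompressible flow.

The volume flow rate is constant, so v₂ = (A₁/A₂)v₁ = (330/47.4)·0.436 = 3.03 m/s.

v₂ ≈ 3.03 m/s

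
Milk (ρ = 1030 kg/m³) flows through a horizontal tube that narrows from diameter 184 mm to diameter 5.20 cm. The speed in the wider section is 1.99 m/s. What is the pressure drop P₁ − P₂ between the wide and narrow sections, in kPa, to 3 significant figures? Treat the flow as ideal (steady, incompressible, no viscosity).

Mass conservation (A₁v₁ = A₂v₂) gives v₂ = 1.99 × 266/21.2 = 24.9 m/s.
Bernoulli (h₁ = h₂): P₁ − P₂ = ½ρ(v₂² − v₁²).
P₁ − P₂ = ½·1030·(24.9² − 1.99²) = ½·1030·617 = 318000 Pa.

ΔP ≈ 318 kPa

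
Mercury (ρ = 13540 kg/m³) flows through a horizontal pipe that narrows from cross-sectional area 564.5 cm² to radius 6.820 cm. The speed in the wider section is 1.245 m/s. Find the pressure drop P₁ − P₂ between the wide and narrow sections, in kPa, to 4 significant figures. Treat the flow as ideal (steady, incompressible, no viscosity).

ΔP ≈ 146.1 kPa

The volume flow rate is constant, so v₂ = (A₁/A₂)v₁ = (564.5/146.1)·1.245 = 4.810 m/s.
Bernoulli (h₁ = h₂): P₁ − P₂ = ½ρ(v₂² − v₁²).
P₁ − P₂ = ½·13540·(4.810² − 1.245²) = ½·13540·21.58 = 146100 Pa.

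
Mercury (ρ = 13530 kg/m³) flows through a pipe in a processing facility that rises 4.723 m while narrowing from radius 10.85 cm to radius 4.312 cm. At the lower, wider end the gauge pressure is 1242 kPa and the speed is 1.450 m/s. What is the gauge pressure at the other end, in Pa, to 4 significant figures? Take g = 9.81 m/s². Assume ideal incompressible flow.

P₂ ≈ 59170 Pa

Continuity gives A₁v₁ = A₂v₂, so v₂ = (369.8 cm²)/(58.41 cm²) × 1.450 m/s = 9.181 m/s.
Applying Bernoulli between the two ends and solving for P₂: P₂ = P₁ + ½ρ(v₁² − v₂²) − ρgΔh.
P₂ = 1242000 + ½·13530·(1.450² − 9.181²) − 13530·9.81·(+4.723) = 1242000 + (-556000) − (626900) = 59170 Pa.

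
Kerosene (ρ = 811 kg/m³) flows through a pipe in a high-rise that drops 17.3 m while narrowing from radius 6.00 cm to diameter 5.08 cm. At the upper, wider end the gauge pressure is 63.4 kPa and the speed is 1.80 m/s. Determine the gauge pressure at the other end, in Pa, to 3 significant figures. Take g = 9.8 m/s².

The volume flow rate is constant, so v₂ = (A₁/A₂)v₁ = (113/20.3)·1.80 = 10.0 m/s.
Applying Bernoulli between the two ends and solving for P₂: P₂ = P₁ + ½ρ(v₁² − v₂²) − ρgΔh.
P₂ = 63400 + ½·811·(1.80² − 10.0²) − 811·9.8·(−17.3) = 63400 + (-39600) − (-137000) = 161000 Pa.

P₂ = 161000 Pa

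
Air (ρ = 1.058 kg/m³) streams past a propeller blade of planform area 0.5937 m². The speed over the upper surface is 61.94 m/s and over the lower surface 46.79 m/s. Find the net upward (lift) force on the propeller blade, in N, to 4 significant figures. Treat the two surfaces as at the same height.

F ≈ 517.4 N

With equal heights on the two surfaces, Bernoulli gives P_lower − P_upper = ½ρ(v_upper² − v_lower²).
ΔP = ½·1.058·(61.94² − 46.79²) = 871.4 Pa.
Lift = ΔP · A = 871.4 × 0.5937 = 517.4 N.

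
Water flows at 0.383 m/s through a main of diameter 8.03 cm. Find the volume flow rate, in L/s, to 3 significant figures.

Q = 1.94 L/s

Q = A·v = 0.00506 m² × 0.383 m/s = 0.00194 m³/s.
Converting: 0.00194 m³/s × 1000 = 1.94 L/s.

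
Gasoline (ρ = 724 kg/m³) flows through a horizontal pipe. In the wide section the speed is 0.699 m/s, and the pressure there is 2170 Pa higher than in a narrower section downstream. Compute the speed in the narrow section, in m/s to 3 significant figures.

With h₁ = h₂, rearranging Bernoulli gives v₂ = √(v₁² + 2ΔP/ρ).
v₂ = √(0.699² + 2·2170/724) = √(0.489 + 5.99) = 2.55 m/s.

v₂ = 2.55 m/s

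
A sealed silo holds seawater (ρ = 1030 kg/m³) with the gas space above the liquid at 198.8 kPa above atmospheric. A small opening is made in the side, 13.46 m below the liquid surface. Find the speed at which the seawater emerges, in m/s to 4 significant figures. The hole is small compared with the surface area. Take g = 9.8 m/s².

v ≈ 25.49 m/s

Take point 1 at the surface (v₁ ≈ 0) and point 2 at the hole (at atmospheric pressure). Bernoulli: P₁ + ρg h = P_atm + ½ρv₂².
With P₁ − P_atm = 198800 Pa, v₂ = √(2gh + 2ΔP/ρ) = √(2·9.8·13.46 + 2·198800/1030) = 25.49 m/s.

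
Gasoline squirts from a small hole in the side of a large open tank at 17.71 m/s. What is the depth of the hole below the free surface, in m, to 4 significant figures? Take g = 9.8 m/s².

16.00 m

Torricelli: v = √(2gh), so h = v²/(2g).
h = 17.71²/(2·9.8) = 313.6/19.60 = 16.00 m.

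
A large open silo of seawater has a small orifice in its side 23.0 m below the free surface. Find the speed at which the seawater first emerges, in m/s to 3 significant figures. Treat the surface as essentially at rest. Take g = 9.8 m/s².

With the surface at rest and both surface and jet at atmospheric pressure, Bernoulli gives ρg h = ½ρv², so v = √(2gh) = √(2·9.8·23.0) = 21.2 m/s.

v ≈ 21.2 m/s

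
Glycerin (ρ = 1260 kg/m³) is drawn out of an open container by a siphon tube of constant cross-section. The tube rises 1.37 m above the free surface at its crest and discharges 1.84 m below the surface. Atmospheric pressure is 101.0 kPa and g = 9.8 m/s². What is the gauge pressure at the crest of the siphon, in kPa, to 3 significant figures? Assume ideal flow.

P_gauge ≈ -39.6 kPa

Bernoulli surface→outlet gives ½v² = g·h_out, so v = √(2·9.8·1.84) = 6.01 m/s.
Continuity keeps v the same throughout the tube; from surface to crest, P_atm + 0 = P_top + ½ρv² + ρg·h_top.
P_top = 101000 − ½·1260·6.01² − 1260·9.8·1.37 = 61400 Pa. So P_gauge = P_top − P_atm = -39600 Pa.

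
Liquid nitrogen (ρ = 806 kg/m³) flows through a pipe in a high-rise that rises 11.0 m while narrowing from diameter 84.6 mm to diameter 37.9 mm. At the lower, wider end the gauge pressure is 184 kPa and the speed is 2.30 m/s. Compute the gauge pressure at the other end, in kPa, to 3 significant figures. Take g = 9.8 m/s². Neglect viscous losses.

By continuity, v₂ = v₁·A₁/A₂ = 2.30·(56.2/11.3) = 11.5 m/s.
Energy conservation along the streamline gives P₂ = P₁ − ½ρ(v₂² − v₁²) − ρg(h₂ − h₁).
P₂ = 184000 + ½·806·(2.30² − 11.5²) − 806·9.8·(+11.0) = 184000 + (-50800) − (86900) = 46300 Pa.

46.3 kPa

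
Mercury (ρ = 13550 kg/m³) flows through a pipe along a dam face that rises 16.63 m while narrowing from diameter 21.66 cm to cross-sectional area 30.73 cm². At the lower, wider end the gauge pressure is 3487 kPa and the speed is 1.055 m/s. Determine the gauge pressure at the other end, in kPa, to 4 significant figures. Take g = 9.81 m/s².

P₂ ≈ 199.8 kPa

Mass conservation (A₁v₁ = A₂v₂) gives v₂ = 1.055 × 368.5/30.73 = 12.65 m/s.
Applying Bernoulli between the two ends and solving for P₂: P₂ = P₁ + ½ρ(v₁² − v₂²) − ρgΔh.
P₂ = 3487000 + ½·13550·(1.055² − 12.65²) − 13550·9.81·(+16.63) = 3487000 + (-1077000) − (2211000) = 199800 Pa.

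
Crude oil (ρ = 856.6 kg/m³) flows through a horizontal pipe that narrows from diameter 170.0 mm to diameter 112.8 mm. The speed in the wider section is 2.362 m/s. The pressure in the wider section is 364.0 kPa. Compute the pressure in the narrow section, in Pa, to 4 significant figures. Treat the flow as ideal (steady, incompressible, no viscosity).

P₂ = 354100 Pa

Mass conservation (A₁v₁ = A₂v₂) gives v₂ = 2.362 × 227.0/99.93 = 5.365 m/s.
Along the horizontal streamline, P + ½ρv² is constant.
P₂ = P₁ − ½ρ(v₂² − v₁²) = 364000 − ½·856.6·(5.365² − 2.362²) = 364000 − 9938 = 354100 Pa.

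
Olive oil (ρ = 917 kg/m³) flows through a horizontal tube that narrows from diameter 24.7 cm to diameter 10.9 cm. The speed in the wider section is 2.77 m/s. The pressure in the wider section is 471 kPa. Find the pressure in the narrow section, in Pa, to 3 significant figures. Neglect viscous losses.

P₂ ≈ 382000 Pa

The volume flow rate is constant, so v₂ = (A₁/A₂)v₁ = (479/93.3)·2.77 = 14.2 m/s.
The pipe is horizontal, so Bernoulli reduces to P₁ + ½ρv₁² = P₂ + ½ρv₂².
P₂ = P₁ − ½ρ(v₂² − v₁²) = 471000 − ½·917·(14.2² − 2.77²) = 471000 − 89200 = 382000 Pa.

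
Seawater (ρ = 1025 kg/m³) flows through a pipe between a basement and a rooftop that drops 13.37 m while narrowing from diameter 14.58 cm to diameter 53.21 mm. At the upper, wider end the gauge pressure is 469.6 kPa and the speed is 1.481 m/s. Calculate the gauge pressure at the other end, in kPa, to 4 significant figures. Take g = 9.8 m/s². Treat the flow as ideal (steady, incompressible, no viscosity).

By continuity, v₂ = v₁·A₁/A₂ = 1.481·(167.0/22.24) = 11.12 m/s.
Energy conservation along the streamline gives P₂ = P₁ − ½ρ(v₂² − v₁²) − ρg(h₂ − h₁).
P₂ = 469600 + ½·1025·(1.481² − 11.12²) − 1025·9.8·(−13.37) = 469600 + (-62240) − (-134300) = 541700 Pa.

P₂ ≈ 541.7 kPa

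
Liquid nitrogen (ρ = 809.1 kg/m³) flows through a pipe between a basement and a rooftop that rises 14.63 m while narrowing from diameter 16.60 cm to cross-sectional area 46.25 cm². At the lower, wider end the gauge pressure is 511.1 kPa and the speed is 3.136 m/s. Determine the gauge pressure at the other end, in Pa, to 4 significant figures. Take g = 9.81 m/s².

311800 Pa

By continuity, v₂ = v₁·A₁/A₂ = 3.136·(216.4/46.25) = 14.67 m/s.
Bernoulli: P₁ + ½ρv₁² + ρg h₁ = P₂ + ½ρv₂² + ρg h₂, so P₂ = P₁ + ½ρ(v₁² − v₂²) − ρg(h₂ − h₁).
P₂ = 511100 + ½·809.1·(3.136² − 14.67²) − 809.1·9.81·(+14.63) = 511100 + (-83140) − (116100) = 311800 Pa.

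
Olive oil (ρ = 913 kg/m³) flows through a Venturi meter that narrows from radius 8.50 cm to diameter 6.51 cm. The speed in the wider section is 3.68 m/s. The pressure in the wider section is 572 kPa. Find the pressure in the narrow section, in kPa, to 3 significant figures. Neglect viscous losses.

By continuity, v₂ = v₁·A₁/A₂ = 3.68·(227/33.3) = 25.1 m/s.
The pipe is horizontal, so Bernoulli reduces to P₁ + ½ρv₁² = P₂ + ½ρv₂².
P₂ = P₁ − ½ρ(v₂² − v₁²) = 572000 − ½·913·(25.1² − 3.68²) = 572000 − 281000 = 291000 Pa.

291 kPa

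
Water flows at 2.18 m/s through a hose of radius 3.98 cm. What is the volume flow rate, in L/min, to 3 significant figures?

Q = A·v = 0.00498 m² × 2.18 m/s = 0.0108 m³/s.
Converting: 0.0108 m³/s × 60000 = 651 L/min.

Q ≈ 651 L/min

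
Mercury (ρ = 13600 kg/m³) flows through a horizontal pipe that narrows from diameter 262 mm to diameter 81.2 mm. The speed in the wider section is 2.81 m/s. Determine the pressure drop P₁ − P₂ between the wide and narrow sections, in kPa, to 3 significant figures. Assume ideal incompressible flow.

Continuity gives A₁v₁ = A₂v₂, so v₂ = (539 cm²)/(51.8 cm²) × 2.81 m/s = 29.3 m/s.
With no height change, Bernoulli's equation is P₁ + ½ρv₁² = P₂ + ½ρv₂².
P₁ − P₂ = ½·13600·(29.3² − 2.81²) = ½·13600·848 = 5770000 Pa.

ΔP = 5770 kPa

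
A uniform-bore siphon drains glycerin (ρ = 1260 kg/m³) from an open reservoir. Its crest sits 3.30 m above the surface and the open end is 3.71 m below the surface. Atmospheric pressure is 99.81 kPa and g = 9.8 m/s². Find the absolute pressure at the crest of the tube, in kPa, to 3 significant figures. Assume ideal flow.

The outlet speed comes from Torricelli: v = √(2g·3.71) = 8.53 m/s.
Continuity keeps v the same throughout the tube; from surface to crest, P_atm + 0 = P_top + ½ρv² + ρg·h_top.
P_top = 99810 − ½·1260·8.53² − 1260·9.8·3.30 = 13300 Pa.

13.3 kPa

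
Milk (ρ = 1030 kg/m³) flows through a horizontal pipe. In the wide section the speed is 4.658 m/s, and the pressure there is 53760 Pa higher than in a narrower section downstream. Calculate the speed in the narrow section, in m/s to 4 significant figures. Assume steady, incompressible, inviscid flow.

v₂ = 11.23 m/s

Along the level pipe P + ½ρv² is conserved, hence v₂² = v₁² + 2(P₁ − P₂)/ρ.
v₂ = √(4.658² + 2·53760/1030) = √(21.70 + 104.4) = 11.23 m/s.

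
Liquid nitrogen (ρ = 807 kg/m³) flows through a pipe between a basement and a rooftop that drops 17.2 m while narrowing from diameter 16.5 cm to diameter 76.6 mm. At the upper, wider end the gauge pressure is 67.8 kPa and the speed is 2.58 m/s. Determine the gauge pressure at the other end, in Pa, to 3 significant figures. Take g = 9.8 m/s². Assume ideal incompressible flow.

P₂ ≈ 149000 Pa

By continuity, v₂ = v₁·A₁/A₂ = 2.58·(214/46.1) = 12.0 m/s.
Energy conservation along the streamline gives P₂ = P₁ − ½ρ(v₂² − v₁²) − ρg(h₂ − h₁).
P₂ = 67800 + ½·807·(2.58² − 12.0²) − 807·9.8·(−17.2) = 67800 + (-55100) − (-136000) = 149000 Pa.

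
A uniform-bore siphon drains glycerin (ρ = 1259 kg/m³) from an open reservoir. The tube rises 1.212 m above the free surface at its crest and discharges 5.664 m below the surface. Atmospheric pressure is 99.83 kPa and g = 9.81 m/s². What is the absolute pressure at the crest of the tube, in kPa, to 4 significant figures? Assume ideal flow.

P_top ≈ 14.91 kPa

From the surface to the outlet (both open to atmosphere, surface at rest): v = √(2g·h_out) = √(2·9.81·5.664) = 10.54 m/s.
With constant cross-section the crest speed equals v; applying Bernoulli from the surface up to the crest, P_top = P_atm − ½ρv² − ρg·h_top.
P_top = 99830 − ½·1259·10.54² − 1259·9.81·1.212 = 14910 Pa.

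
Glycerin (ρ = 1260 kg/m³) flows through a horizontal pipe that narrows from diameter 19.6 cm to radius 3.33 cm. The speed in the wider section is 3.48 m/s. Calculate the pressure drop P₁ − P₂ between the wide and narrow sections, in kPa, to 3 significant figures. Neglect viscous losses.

Mass conservation (A₁v₁ = A₂v₂) gives v₂ = 3.48 × 302/34.8 = 30.1 m/s.
With no height change, Bernoulli's equation is P₁ + ½ρv₁² = P₂ + ½ρv₂².
P₁ − P₂ = ½·1260·(30.1² − 3.48²) = ½·1260·896 = 565000 Pa.

ΔP = 565 kPa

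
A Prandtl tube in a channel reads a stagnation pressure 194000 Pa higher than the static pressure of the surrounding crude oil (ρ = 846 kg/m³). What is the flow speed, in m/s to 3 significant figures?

v = 21.4 m/s

Bernoulli between the free stream and the stagnation point: ½ρv² = P_stag − P_static.
v = √(2ΔP/ρ) = √(2·194000/846) = 21.4 m/s.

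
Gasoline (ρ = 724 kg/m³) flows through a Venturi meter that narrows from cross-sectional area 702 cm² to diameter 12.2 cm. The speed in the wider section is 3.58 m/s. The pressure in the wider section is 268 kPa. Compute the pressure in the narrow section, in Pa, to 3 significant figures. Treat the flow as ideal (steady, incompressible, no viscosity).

P₂ ≈ 105000 Pa

Mass conservation (A₁v₁ = A₂v₂) gives v₂ = 3.58 × 702/117 = 21.5 m/s.
The pipe is horizontal, so Bernoulli reduces to P₁ + ½ρv₁² = P₂ + ½ρv₂².
P₂ = P₁ − ½ρ(v₂² − v₁²) = 268000 − ½·724·(21.5² − 3.58²) = 268000 − 163000 = 105000 Pa.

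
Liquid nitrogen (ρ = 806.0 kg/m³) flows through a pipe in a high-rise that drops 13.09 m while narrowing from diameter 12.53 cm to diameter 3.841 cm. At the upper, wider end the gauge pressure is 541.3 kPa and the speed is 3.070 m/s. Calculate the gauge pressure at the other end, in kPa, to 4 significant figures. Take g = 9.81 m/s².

P₂ ≈ 218.5 kPa

Continuity gives A₁v₁ = A₂v₂, so v₂ = (123.3 cm²)/(11.59 cm²) × 3.070 m/s = 32.67 m/s.
Energy conservation along the streamline gives P₂ = P₁ − ½ρ(v₂² − v₁²) − ρg(h₂ − h₁).
P₂ = 541300 + ½·806.0·(3.070² − 32.67²) − 806.0·9.81·(−13.09) = 541300 + (-426300) − (-103500) = 218500 Pa.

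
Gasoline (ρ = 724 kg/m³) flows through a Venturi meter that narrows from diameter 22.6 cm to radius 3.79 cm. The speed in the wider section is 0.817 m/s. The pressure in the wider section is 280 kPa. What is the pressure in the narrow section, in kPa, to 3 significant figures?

The volume flow rate is constant, so v₂ = (A₁/A₂)v₁ = (401/45.1)·0.817 = 7.26 m/s.
With no height change, Bernoulli's equation is P₁ + ½ρv₁² = P₂ + ½ρv₂².
P₂ = P₁ − ½ρ(v₂² − v₁²) = 280000 − ½·724·(7.26² − 0.817²) = 280000 − 18900 = 261000 Pa.

P₂ = 261 kPa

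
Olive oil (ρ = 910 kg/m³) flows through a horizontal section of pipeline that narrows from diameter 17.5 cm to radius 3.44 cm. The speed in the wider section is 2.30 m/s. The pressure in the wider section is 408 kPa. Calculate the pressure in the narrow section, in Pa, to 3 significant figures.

Continuity gives A₁v₁ = A₂v₂, so v₂ = (241 cm²)/(37.2 cm²) × 2.30 m/s = 14.9 m/s.
Bernoulli (h₁ = h₂): P₁ − P₂ = ½ρ(v₂² − v₁²).
P₂ = P₁ − ½ρ(v₂² − v₁²) = 408000 − ½·910·(14.9² − 2.30²) = 408000 − 98300 = 310000 Pa.

310000 Pa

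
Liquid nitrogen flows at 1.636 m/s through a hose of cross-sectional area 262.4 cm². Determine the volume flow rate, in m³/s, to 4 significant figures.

Q ≈ 0.04293 m³/s

Q = A·v = 0.02624 m² × 1.636 m/s = 0.04293 m³/s.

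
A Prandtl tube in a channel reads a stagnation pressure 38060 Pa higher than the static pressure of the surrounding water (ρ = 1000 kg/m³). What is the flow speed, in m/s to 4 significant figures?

At the stagnation point the flow is brought to rest, so Bernoulli gives P_stag − P_static = ½ρv².
v = √(2ΔP/ρ) = √(2·38060/1000) = 8.725 m/s.

v ≈ 8.725 m/s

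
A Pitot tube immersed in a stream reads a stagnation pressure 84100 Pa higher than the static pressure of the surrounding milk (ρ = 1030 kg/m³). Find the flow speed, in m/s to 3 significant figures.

v ≈ 12.8 m/s

At the stagnation point the flow is brought to rest, so Bernoulli gives P_stag − P_static = ½ρv².
v = √(2ΔP/ρ) = √(2·84100/1030) = 12.8 m/s.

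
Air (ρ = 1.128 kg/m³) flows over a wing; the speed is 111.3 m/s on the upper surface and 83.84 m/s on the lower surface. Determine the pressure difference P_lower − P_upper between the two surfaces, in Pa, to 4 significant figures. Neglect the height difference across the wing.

The pressure is lower where the speed is higher: ΔP = ½ρ(v_up² − v_low²).
ΔP = ½·1.128·(111.3² − 83.84²) = 3022 Pa.

3022 Pa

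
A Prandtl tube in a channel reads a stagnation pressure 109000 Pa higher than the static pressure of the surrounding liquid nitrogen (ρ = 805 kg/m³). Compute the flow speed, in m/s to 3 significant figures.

At the stagnation point the flow is brought to rest, so Bernoulli gives P_stag − P_static = ½ρv².
v = √(2ΔP/ρ) = √(2·109000/805) = 16.5 m/s.

16.5 m/s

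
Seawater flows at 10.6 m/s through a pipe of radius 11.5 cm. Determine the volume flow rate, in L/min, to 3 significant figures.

Q = 26400 L/min

Q = A·v = 0.0415 m² × 10.6 m/s = 0.440 m³/s.
Converting: 0.440 m³/s × 60000 = 26400 L/min.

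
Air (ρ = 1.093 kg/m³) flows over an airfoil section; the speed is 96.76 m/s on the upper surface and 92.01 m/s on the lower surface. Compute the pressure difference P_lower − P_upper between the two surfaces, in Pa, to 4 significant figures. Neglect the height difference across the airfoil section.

Bernoulli (same height): P_lower − P_upper = ½ρ(v_upper² − v_lower²).
ΔP = ½·1.093·(96.76² − 92.01²) = 490.0 Pa.

ΔP ≈ 490.0 Pa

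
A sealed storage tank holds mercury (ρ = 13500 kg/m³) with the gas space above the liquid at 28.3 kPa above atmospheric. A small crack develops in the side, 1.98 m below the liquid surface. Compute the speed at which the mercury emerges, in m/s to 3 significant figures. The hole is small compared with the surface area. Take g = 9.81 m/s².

v = 6.56 m/s

Take point 1 at the surface (v₁ ≈ 0) and point 2 at the hole (at atmospheric pressure). Bernoulli: P₁ + ρg h = P_atm + ½ρv₂².
With P₁ − P_atm = 28300 Pa, v₂ = √(2gh + 2ΔP/ρ) = √(2·9.81·1.98 + 2·28300/13500) = 6.56 m/s.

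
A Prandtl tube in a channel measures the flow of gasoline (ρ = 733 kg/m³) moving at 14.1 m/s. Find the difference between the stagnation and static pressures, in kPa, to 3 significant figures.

72.9 kPa

Bernoulli between the free stream and the stagnation point: ½ρv² = P_stag − P_static.
ΔP = ½·733·14.1² = 72900 Pa.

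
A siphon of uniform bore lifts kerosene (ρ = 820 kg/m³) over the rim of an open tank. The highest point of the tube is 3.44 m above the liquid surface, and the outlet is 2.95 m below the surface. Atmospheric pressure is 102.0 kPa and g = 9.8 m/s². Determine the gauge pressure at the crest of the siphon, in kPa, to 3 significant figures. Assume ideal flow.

P_gauge ≈ -51.4 kPa

The outlet speed comes from Torricelli: v = √(2g·2.95) = 7.60 m/s.
With constant cross-section the crest speed equals v; applying Bernoulli from the surface up to the crest, P_top = P_atm − ½ρv² − ρg·h_top.
P_top = 102000 − ½·820·7.60² − 820·9.8·3.44 = 50600 Pa. So P_gauge = P_top − P_atm = -51400 Pa.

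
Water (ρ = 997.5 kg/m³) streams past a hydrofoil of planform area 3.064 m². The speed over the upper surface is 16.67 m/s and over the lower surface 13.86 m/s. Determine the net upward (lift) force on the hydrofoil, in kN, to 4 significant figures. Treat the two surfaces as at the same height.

F = 131.1 kN

From P + ½ρv² = const at equal height, P_low − P_up = ½ρ(v_up² − v_low²).
ΔP = ½·997.5·(16.67² − 13.86²) = 42790 Pa.
Lift = ΔP · A = 42790 × 3.064 = 131100 N.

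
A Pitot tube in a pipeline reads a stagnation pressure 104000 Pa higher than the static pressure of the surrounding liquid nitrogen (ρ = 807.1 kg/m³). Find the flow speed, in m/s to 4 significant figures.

Bernoulli between the free stream and the stagnation point: ½ρv² = P_stag − P_static.
v = √(2ΔP/ρ) = √(2·104000/807.1) = 16.05 m/s.

v ≈ 16.05 m/s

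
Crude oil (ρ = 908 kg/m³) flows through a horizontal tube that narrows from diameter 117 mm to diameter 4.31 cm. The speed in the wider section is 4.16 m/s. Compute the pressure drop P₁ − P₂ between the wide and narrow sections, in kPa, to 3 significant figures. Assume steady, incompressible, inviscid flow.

Mass conservation (A₁v₁ = A₂v₂) gives v₂ = 4.16 × 108/14.6 = 30.7 m/s.
Bernoulli (h₁ = h₂): P₁ − P₂ = ½ρ(v₂² − v₁²).
P₁ − P₂ = ½·908·(30.7² − 4.16²) = ½·908·922 = 419000 Pa.

ΔP ≈ 419 kPa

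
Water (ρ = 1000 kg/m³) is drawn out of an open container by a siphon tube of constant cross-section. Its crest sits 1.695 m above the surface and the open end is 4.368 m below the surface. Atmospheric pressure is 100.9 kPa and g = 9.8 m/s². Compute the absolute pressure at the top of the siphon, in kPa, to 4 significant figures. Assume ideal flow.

The outlet speed comes from Torricelli: v = √(2g·4.368) = 9.253 m/s.
Continuity keeps v the same throughout the tube; from surface to crest, P_atm + 0 = P_top + ½ρv² + ρg·h_top.
P_top = 100900 − ½·1000·9.253² − 1000·9.8·1.695 = 41480 Pa.

P_top ≈ 41.48 kPa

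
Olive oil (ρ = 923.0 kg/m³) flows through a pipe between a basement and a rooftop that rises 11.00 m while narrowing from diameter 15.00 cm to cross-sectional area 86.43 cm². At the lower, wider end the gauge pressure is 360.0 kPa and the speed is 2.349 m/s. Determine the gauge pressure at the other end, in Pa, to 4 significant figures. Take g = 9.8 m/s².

Mass conservation (A₁v₁ = A₂v₂) gives v₂ = 2.349 × 176.7/86.43 = 4.803 m/s.
Applying Bernoulli between the two ends and solving for P₂: P₂ = P₁ + ½ρ(v₁² − v₂²) − ρgΔh.
P₂ = 360000 + ½·923.0·(2.349² − 4.803²) − 923.0·9.8·(+11.00) = 360000 + (-8099) − (99500) = 252400 Pa.

252400 Pa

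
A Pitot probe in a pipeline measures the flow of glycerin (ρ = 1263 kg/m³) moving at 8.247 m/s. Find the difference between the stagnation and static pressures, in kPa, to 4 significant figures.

ΔP = 42.95 kPa

The dynamic pressure equals the rise in static pressure at the stagnation point: ΔP = ½ρv².
ΔP = ½·1263·8.247² = 42950 Pa.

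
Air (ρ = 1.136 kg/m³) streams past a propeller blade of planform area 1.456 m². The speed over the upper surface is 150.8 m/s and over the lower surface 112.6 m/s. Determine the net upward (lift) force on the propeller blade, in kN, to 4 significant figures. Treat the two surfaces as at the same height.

From P + ½ρv² = const at equal height, P_low − P_up = ½ρ(v_up² − v_low²).
ΔP = ½·1.136·(150.8² − 112.6²) = 5715 Pa.
Lift = ΔP · A = 5715 × 1.456 = 8321 N.

F ≈ 8.321 kN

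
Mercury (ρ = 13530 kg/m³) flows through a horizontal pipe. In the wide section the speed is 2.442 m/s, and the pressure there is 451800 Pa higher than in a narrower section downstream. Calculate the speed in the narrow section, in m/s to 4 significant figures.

Along the level pipe P + ½ρv² is conserved, hence v₂² = v₁² + 2(P₁ − P₂)/ρ.
v₂ = √(2.442² + 2·451800/13530) = √(5.963 + 66.78) = 8.529 m/s.

8.529 m/s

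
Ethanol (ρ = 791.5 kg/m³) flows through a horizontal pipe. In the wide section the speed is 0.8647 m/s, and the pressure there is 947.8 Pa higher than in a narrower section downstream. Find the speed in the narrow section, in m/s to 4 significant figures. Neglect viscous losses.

1.773 m/s

With h₁ = h₂, rearranging Bernoulli gives v₂ = √(v₁² + 2ΔP/ρ).
v₂ = √(0.8647² + 2·947.8/791.5) = √(0.7477 + 2.395) = 1.773 m/s.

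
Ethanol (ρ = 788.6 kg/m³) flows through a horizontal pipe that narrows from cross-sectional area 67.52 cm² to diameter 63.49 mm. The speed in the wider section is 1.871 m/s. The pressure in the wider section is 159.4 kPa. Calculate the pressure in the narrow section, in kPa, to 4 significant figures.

P₂ ≈ 154.5 kPa

Continuity gives A₁v₁ = A₂v₂, so v₂ = (67.52 cm²)/(31.66 cm²) × 1.871 m/s = 3.990 m/s.
Along the horizontal streamline, P + ½ρv² is constant.
P₂ = P₁ − ½ρ(v₂² − v₁²) = 159400 − ½·788.6·(3.990² − 1.871²) = 159400 − 4898 = 154500 Pa.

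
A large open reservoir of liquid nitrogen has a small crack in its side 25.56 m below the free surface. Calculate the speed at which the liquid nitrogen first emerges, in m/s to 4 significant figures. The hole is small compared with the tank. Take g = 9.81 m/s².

With the surface at rest and both surface and jet at atmospheric pressure, Bernoulli gives ρg h = ½ρv², so v = √(2gh) = √(2·9.81·25.56) = 22.39 m/s.

v ≈ 22.39 m/s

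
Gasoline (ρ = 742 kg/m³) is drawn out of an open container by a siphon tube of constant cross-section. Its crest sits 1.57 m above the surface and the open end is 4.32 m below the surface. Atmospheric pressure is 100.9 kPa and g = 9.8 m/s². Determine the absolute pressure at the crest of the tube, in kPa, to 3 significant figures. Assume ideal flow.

From the surface to the outlet (both open to atmosphere, surface at rest): v = √(2g·h_out) = √(2·9.8·4.32) = 9.20 m/s.
Continuity keeps v the same throughout the tube; from surface to crest, P_atm + 0 = P_top + ½ρv² + ρg·h_top.
P_top = 100900 − ½·742·9.20² − 742·9.8·1.57 = 58100 Pa.

P_top ≈ 58.1 kPa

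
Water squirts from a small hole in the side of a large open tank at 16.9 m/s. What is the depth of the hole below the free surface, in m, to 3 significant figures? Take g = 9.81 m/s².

h ≈ 14.6 m

Torricelli: v = √(2gh), so h = v²/(2g).
h = 16.9²/(2·9.81) = 286/19.62 = 14.6 m.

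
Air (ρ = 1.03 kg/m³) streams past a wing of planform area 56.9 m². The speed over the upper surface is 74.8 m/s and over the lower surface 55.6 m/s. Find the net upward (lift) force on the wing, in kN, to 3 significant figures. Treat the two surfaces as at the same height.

F = 73.4 kN

The faster flow above has the lower pressure; Bernoulli (same height) gives ΔP = ½ρ(v_up² − v_low²).
ΔP = ½·1.03·(74.8² − 55.6²) = 1290 Pa.
Lift = ΔP · A = 1290 × 56.9 = 73400 N.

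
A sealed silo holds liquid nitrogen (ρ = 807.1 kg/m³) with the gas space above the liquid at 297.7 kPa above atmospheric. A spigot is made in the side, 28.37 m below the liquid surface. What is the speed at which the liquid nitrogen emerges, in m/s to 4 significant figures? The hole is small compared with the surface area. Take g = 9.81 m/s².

v ≈ 35.98 m/s

Take point 1 at the surface (v₁ ≈ 0) and point 2 at the hole (at atmospheric pressure). Bernoulli: P₁ + ρg h = P_atm + ½ρv₂².
With P₁ − P_atm = 297700 Pa, v₂ = √(2gh + 2ΔP/ρ) = √(2·9.81·28.37 + 2·297700/807.1) = 35.98 m/s.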